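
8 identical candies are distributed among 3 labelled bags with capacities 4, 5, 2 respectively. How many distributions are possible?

By stars and bars, unrestricted non-negative solutions to x_1+…+x_3 = 8 number C(8+2,2) = 45.
Subtract solutions that violate a single cap (substitute x_i' = x_i − (cap_i+1)): x_1 ≥ 5 gives C(5,2) = 10; x_2 ≥ 6 gives C(4,2) = 6; x_3 ≥ 3 gives C(7,2) = 21. Together 37.
Add back pairs where two caps are both exceeded: 0 + 1 + 0 = 1.
By inclusion–exclusion the count is 45 − 37 + 1 = 9.

9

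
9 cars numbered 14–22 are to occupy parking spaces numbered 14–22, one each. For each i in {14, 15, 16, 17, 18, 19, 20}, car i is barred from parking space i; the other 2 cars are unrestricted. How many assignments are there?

165016

Let Aᵢ (for 14 ≤ i ≤ 20) be the placements that put car i in its forbidden parking space. Any j of these fix j positions, leaving (9−j)! ways to fill the rest, and there are C(7,j) ways to pick which j.
By inclusion–exclusion, the number of valid placements is Σ_{j=0}^{7} (−1)^j C(7,j)·(9−j)!.
Computing: 362880 − 282240 + 105840 − 25200 + 4200 − 504 + 42 − 2 = 165016.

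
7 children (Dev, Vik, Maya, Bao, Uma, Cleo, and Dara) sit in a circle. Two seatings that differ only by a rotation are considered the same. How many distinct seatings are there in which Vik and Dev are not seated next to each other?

480

All circular seatings of 7 people number (6)! = 720.
Those with Vik next to Dev: fuse the pair into one unit and seat 6 units around a circle — 2·(5)! = 240.
Subtracting, 720 − 240 = 480.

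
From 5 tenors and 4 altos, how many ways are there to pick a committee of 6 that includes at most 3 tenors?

50

Split by how many tenors are chosen (0 through 3).
Sum: C(5,0)·C(4,6) + C(5,1)·C(4,5) + C(5,2)·C(4,4) + C(5,3)·C(4,3) = 0 + 0 + 10 + 40 = 50.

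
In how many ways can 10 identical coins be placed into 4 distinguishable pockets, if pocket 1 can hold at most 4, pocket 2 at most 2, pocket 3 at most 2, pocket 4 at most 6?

Ignoring the caps, the number of non-negative solutions to x_1+…+x_4 = 10 is C(13,3) = 286.
Subtract solutions that violate a single cap (substitute x_i' = x_i − (cap_i+1)): x_1 ≥ 5 gives C(8,3) = 56; x_2 ≥ 3 gives C(10,3) = 120; x_3 ≥ 3 gives C(10,3) = 120; x_4 ≥ 7 gives C(6,3) = 20. Together 316.
Add back pairs where two caps are both exceeded: 10 + 10 + 0 + 35 + 1 + 1 = 57.
By inclusion–exclusion the count is 286 − 316 + 57 = 27.

27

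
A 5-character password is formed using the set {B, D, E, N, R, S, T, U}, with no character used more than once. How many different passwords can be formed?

With no repetition, fill the 5 characters in order: 8 choices, then 7, down to 4.
That product is 8 × 7 × 6 × 5 × 4 = 6720.

6720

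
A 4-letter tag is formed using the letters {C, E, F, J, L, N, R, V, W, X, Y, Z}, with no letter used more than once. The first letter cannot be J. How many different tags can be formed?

The first letter has 12−1 = 11 choices (anything except J).
The remaining 3 letters are filled from the other 11 symbols without repetition: 11 × 10 × 9 = 990.
Total: 11 × 990 = 10890.

10890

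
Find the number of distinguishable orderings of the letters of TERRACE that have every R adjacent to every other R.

360

Treat the 2 copies of R as a single block. The multiset to arrange is then {RR, A, C, E, E, T}, 6 items in all.
That gives (6)!/(2!) = 360 arrangements.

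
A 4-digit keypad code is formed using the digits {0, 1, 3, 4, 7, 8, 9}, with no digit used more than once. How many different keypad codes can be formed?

This is a permutation of 4 out of 7: P(7,4) = 7!/3!.
7 × 6 × 5 × 4 = 840.

840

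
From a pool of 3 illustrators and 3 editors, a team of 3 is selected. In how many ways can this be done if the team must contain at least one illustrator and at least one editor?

18

Total 3-person selections from all 6: C(6,3) = 20.
Selections missing a whole group: no illustrators → C(3,3) = 1; no editors → C(3,3) = 1.
Both groups omitted at once is impossible, so 20 − 2 = 18.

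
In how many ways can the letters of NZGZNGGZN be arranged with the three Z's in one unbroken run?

Treat the 3 copies of Z as a single block. The multiset to arrange is then {ZZZ, G, G, G, N, N, N}, 7 items in all.
That gives (7)!/(3!·3!) = 140 arrangements.

140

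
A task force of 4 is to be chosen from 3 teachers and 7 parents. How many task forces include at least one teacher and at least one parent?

175

Unrestricted: C(10,4) = 210 ways to pick any 4 of the 10.
Selections missing a whole group: no teachers → C(7,4) = 35; no parents → C(3,4) = 0.
Both groups omitted at once is impossible, so 210 − 35 = 175.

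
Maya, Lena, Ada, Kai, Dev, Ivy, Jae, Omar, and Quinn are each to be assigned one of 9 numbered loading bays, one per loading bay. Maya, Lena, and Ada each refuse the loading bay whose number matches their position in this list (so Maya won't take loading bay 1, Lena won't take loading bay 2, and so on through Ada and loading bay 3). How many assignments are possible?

256320

Let Aᵢ (for i ∈ {1, 2, 3}) be the placements that put person i in their forbidden loading bay. Any j of these fix j positions, leaving (9−j)! ways to fill the rest, and there are C(3,j) ways to pick which j.
By inclusion–exclusion, the number of valid placements is Σ_{j=0}^{3} (−1)^j C(3,j)·(9−j)!.
Computing: 362880 − 120960 + 15120 − 720 = 256320.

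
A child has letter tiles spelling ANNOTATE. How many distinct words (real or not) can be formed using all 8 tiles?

5040

ANNOTATE has 8 letters with A appearing twice, N appearing twice, and T appearing twice.
Dividing 8! = 40320 by 2!·2!·2! = 8 for the repeated letters gives 5040.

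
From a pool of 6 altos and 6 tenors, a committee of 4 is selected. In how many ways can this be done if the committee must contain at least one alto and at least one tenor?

465

Unrestricted: C(12,4) = 495 ways to pick any 4 of the 12.
Selections missing a whole group: no altos → C(6,4) = 15; no tenors → C(6,4) = 15.
Both groups omitted at once is impossible, so 495 − 30 = 465.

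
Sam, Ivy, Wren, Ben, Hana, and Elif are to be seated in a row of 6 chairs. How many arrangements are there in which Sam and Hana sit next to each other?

Glue Sam and Hana into one block (2 internal orders), leaving 5 units to arrange in a row.
That gives 2 × 5! = 2 × 120 = 240.

240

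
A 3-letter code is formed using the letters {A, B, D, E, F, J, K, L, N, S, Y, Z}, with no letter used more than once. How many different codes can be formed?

1320

Choose and order 3 of the 12 symbols: the first letter has 12 options, the next 11, then 10.
12 × 11 × 10 = 1320.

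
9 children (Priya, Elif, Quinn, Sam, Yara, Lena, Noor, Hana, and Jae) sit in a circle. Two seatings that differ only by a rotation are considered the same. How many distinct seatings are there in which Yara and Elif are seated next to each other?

10080

Glue Yara and Elif into a block (2 internal orders). Seating 8 units around a circle gives (7)! arrangements.
So 2 × (7)! = 2 × 5040 = 10080.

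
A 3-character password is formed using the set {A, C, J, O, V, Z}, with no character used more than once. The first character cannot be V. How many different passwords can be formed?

100

The first character has 6−1 = 5 choices (anything except V).
The remaining 2 characters are filled from the other 5 symbols without repetition: 5 × 4 = 20.
Total: 5 × 20 = 100.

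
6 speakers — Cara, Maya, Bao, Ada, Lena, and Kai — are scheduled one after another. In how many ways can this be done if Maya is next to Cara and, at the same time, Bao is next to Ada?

96

Treat {Maya,Cara} as one block (2 orders) and {Bao,Ada} as another (2 orders).
That leaves 4 units to arrange: 2 × 2 × 4! = 4 × 24 = 96.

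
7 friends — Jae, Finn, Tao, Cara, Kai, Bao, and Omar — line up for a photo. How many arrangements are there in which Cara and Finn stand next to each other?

Place the 5 others and the Cara-Finn pair as 6 objects in a line; the pair has 2 internal arrangements.
That gives 2 × 6! = 2 × 720 = 1440.

1440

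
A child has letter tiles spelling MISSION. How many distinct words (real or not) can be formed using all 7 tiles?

1260

The 7 letters of MISSION have repeats: I appearing twice and S appearing twice.
Dividing 7! = 5040 by 2!·2! = 4 for the repeated letters gives 1260.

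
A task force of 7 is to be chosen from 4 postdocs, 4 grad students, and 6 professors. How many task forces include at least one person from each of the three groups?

3184

With no constraint there are C(14,7) = 3432 possible selections.
Selections missing a whole group: no postdocs → C(10,7) = 120; no grad students → C(10,7) = 120; no professors → C(8,7) = 8.
Add back selections omitting two groups (i.e. drawn from a single group): C(4,7) + C(4,7) + C(6,7) = 0.
By inclusion–exclusion: 3432 − 248 + 0 = 3184.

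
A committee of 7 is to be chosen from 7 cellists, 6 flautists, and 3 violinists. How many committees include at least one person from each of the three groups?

9569

With no constraint there are C(16,7) = 11440 possible selections.
Subtract selections that omit an entire group: no cellists → C(9,7) = 36; no flautists → C(10,7) = 120; no violinists → C(13,7) = 1716.
Add back selections omitting two groups (i.e. drawn from a single group): C(7,7) + C(6,7) + C(3,7) = 1.
By inclusion–exclusion: 11440 − 1872 + 1 = 9569.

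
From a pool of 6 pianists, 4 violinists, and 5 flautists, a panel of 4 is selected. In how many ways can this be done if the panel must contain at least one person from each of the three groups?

720

Total 4-person selections from all 15: C(15,4) = 1365.
Subtract selections that omit an entire group: no pianists → C(9,4) = 126; no violinists → C(11,4) = 330; no flautists → C(10,4) = 210.
Add back selections omitting two groups (i.e. drawn from a single group): C(6,4) + C(4,4) + C(5,4) = 21.
By inclusion–exclusion: 1365 − 666 + 21 = 720.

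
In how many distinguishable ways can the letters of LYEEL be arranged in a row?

30

The 5 letters of LYEEL have repeats: E appearing twice and L appearing twice.
Dividing 5! = 120 by 2!·2! = 4 for the repeated letters gives 30.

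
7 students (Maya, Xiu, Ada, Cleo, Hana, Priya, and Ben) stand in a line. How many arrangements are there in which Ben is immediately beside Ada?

Place the 5 others and the Ben-Ada pair as 6 objects in a line; the pair has 2 internal arrangements.
That gives 2 × 6! = 2 × 720 = 1440.

1440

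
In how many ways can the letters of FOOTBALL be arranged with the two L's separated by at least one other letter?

7560

There are 8!/(2!·2!) = 10080 arrangements of FOOTBALL in total.
If the two L's are adjacent, glue them into one block, leaving 7 items to arrange: (7)!/(2!) = 2520 ways.
Subtracting, 10080 − 2520 = 7560 arrangements keep the L's apart.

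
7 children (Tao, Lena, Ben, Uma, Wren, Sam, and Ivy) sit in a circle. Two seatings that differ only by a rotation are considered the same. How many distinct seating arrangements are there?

Fix one person's seat to break rotational symmetry; the remaining 6 people can be arranged in (6)! = 720 ways.

720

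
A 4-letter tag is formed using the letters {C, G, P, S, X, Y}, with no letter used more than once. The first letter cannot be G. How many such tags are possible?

300

The first letter has 6−1 = 5 choices (anything except G).
The remaining 3 letters are filled from the other 5 symbols without repetition: 5 × 4 × 3 = 60.
Total: 5 × 60 = 300.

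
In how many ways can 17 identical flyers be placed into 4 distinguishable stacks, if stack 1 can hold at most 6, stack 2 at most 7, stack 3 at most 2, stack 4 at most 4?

10

By stars and bars, unrestricted non-negative solutions to x_1+…+x_4 = 17 number C(17+3,3) = 1140.
Subtract solutions that violate a single cap (substitute x_i' = x_i − (cap_i+1)): x_1 ≥ 7 gives C(13,3) = 286; x_2 ≥ 8 gives C(12,3) = 220; x_3 ≥ 3 gives C(17,3) = 680; x_4 ≥ 5 gives C(15,3) = 455. Together 1641.
Add back pairs where two caps are both exceeded: 10 + 120 + 56 + 84 + 35 + 220 = 525.
Subtract triples: 0 + 0 + 10 + 4 = 14.
By inclusion–exclusion the count is 1140 − 1641 + 525 − 14 = 10.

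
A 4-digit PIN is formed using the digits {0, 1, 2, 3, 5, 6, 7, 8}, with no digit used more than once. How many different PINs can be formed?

1680

Choose and order 4 of the 8 symbols: the first digit has 8 options, the next 7, then 6, 5.
That product is 8 × 7 × 6 × 5 = 1680.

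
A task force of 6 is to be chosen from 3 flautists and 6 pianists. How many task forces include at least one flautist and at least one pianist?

With no constraint there are C(9,6) = 84 possible selections.
Selections missing a whole group: no flautists → C(6,6) = 1; no pianists → C(3,6) = 0.
Both groups omitted at once is impossible, so 84 − 1 = 83.

83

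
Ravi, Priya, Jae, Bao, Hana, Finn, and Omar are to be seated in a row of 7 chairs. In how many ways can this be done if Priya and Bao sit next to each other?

Place the 5 others and the Priya-Bao pair as 6 objects in a line; the pair has 2 internal arrangements.
That gives 2 × 6! = 2 × 720 = 1440.

1440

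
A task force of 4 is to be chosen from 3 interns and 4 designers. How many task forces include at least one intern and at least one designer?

With no constraint there are C(7,4) = 35 possible selections.
Selections missing a whole group: no interns → C(4,4) = 1; no designers → C(3,4) = 0.
Both groups omitted at once is impossible, so 35 − 1 = 34.

34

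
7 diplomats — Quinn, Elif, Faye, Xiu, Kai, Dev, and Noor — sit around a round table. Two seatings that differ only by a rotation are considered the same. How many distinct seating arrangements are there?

720

Seat Quinn anywhere (absorbing the rotational symmetry), then permute the other 6: (6)! = 720.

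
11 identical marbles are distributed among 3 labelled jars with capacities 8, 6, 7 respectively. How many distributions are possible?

47

Ignoring the caps, the number of non-negative solutions to x_1+…+x_3 = 11 is C(13,2) = 78.
Subtract solutions that violate a single cap (substitute x_i' = x_i − (cap_i+1)): x_1 ≥ 9 gives C(4,2) = 6; x_2 ≥ 7 gives C(6,2) = 15; x_3 ≥ 8 gives C(5,2) = 10. Together 31.
No two caps can be exceeded simultaneously, so the pair terms are all 0.
By inclusion–exclusion the count is 78 − 31 + 0 = 47.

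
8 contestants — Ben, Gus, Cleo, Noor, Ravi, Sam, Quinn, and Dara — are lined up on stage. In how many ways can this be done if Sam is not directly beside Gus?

30240

Of the 8! = 40320 arrangements, those with Sam and Gus adjacent number 2 × 7! = 10080 (treat the pair as a block with 2 internal orders).
So 40320 − 10080 = 30240 arrangements keep them apart.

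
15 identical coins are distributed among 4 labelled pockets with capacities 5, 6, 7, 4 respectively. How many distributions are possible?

105

By stars and bars, unrestricted non-negative solutions to x_1+…+x_4 = 15 number C(15+3,3) = 816.
Subtract solutions that violate a single cap (substitute x_i' = x_i − (cap_i+1)): x_1 ≥ 6 gives C(12,3) = 220; x_2 ≥ 7 gives C(11,3) = 165; x_3 ≥ 8 gives C(10,3) = 120; x_4 ≥ 5 gives C(13,3) = 286. Together 791.
Add back pairs where two caps are both exceeded: 10 + 4 + 35 + 1 + 20 + 10 = 80.
By inclusion–exclusion the count is 816 − 791 + 80 = 105.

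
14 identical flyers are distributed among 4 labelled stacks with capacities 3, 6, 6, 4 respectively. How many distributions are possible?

Without the upper bounds there are C(17,3) = 680 ways to split 14 among 4 stacks.
Subtract solutions that violate a single cap (substitute x_i' = x_i − (cap_i+1)): x_1 ≥ 4 gives C(13,3) = 286; x_2 ≥ 7 gives C(10,3) = 120; x_3 ≥ 7 gives C(10,3) = 120; x_4 ≥ 5 gives C(12,3) = 220. Together 746.
Add back pairs where two caps are both exceeded: 20 + 20 + 56 + 1 + 10 + 10 = 117.
By inclusion–exclusion the count is 680 − 746 + 117 = 51.

51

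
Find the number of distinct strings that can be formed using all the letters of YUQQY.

30

The 5 letters of YUQQY have repeats: Q appearing twice and Y appearing twice.
The number of distinct arrangements is 5!/(2!·2!) = 120/4 = 30.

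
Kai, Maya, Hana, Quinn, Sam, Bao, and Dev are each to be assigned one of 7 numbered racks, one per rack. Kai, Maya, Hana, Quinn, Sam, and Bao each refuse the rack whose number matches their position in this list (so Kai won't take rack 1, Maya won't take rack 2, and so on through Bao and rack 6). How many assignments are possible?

2119

Let Aᵢ (for 1 ≤ i ≤ 6) be the placements that put person i in their forbidden rack. Any j of these fix j positions, leaving (7−j)! ways to fill the rest, and there are C(6,j) ways to pick which j.
By inclusion–exclusion, the number of valid placements is Σ_{j=0}^{6} (−1)^j C(6,j)·(7−j)!.
Computing: 5040 − 4320 + 1800 − 480 + 90 − 12 + 1 = 2119.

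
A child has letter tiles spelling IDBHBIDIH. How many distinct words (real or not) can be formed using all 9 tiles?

7560

The 9 letters of IDBHBIDIH have repeats: B appearing twice, D appearing twice, H appearing twice, and I appearing 3 times.
Dividing 9! = 362880 by 3!·2!·2!·2! = 48 for the repeated letters gives 7560.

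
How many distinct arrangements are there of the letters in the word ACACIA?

60

ACACIA has 6 letters with A appearing 3 times and C appearing twice.
Dividing 6! = 720 by 3!·2! = 12 for the repeated letters gives 60.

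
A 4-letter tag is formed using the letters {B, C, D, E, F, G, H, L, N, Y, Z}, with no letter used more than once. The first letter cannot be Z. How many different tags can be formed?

The first letter has 11−1 = 10 choices (anything except Z).
The remaining 3 letters are filled from the other 10 symbols without repetition: 10 × 9 × 8 = 720.
Total: 10 × 720 = 7200.

7200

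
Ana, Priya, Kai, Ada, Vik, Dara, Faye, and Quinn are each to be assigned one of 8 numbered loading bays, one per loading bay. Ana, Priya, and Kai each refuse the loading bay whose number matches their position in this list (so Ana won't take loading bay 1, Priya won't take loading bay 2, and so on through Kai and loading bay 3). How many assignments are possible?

Let Aᵢ (for i ∈ {1, 2, 3}) be the placements that put person i in their forbidden loading bay. Any j of these fix j positions, leaving (8−j)! ways to fill the rest, and there are C(3,j) ways to pick which j.
By inclusion–exclusion, the number of valid placements is Σ_{j=0}^{3} (−1)^j C(3,j)·(8−j)!.
Computing: 40320 − 15120 + 2160 − 120 = 27240.

27240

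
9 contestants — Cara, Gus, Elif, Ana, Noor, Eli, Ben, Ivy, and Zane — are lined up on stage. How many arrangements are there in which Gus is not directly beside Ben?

There are 9! = 362880 arrangements in all. If Gus and Ben are adjacent, merging them into one block gives 2·(8)! = 80640 arrangements.
Complementary counting: 362880 − 80640 = 282240.

282240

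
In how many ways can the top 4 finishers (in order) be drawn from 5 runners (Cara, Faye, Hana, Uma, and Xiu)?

120

There are 5 choices for 1st place, 4 for 2nd, and so on down to 2 for position 4.
That gives 5 × 4 × 3 × 2 = 120.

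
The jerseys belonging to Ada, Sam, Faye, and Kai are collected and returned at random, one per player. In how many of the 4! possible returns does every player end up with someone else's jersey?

9

Count assignments avoiding every fixed point. For any j of the 4 players fixed to their old jersey, the other 4−j can be arranged in (4−j)! ways.
By inclusion–exclusion this is Σ_{j=0}^{4} (−1)^j C(4,j)·(4−j)!.
Computing: 24 − 24 + 12 − 4 + 1 = 9.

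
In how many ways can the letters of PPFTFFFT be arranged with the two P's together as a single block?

Treat the 2 copies of P as a single block. The multiset to arrange is then {PP, F, F, F, F, T, T}, 7 items in all.
That gives (7)!/(4!·2!) = 105 arrangements.

105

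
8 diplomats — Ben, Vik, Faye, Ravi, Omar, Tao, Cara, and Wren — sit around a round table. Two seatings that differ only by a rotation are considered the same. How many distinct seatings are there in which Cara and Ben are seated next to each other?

1440

Glue Cara and Ben into a block (2 internal orders). Seating 7 units around a circle gives (6)! arrangements.
So 2 × (6)! = 2 × 720 = 1440.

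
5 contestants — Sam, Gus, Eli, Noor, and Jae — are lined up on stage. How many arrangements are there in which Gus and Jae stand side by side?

Treat {Gus, Jae} as a single unit. There are 4 units to order, and the pair itself can be ordered 2 ways.
That gives 2 × 4! = 2 × 24 = 48.

48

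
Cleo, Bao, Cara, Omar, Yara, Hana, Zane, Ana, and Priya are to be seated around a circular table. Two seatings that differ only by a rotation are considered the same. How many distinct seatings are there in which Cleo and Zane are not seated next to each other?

30240

Without the restriction there are (8)! = 40320 seatings.
Those with Cleo next to Zane: fuse the pair into one unit and seat 8 units around a circle — 2·(7)! = 10080.
Subtracting, 40320 − 10080 = 30240.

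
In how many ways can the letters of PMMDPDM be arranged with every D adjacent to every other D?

60

Treat the 2 copies of D as a single block. The multiset to arrange is then {DD, M, M, M, P, P}, 6 items in all.
That gives (6)!/(3!·2!) = 60 arrangements.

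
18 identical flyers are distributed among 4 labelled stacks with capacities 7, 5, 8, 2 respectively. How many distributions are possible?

Without the upper bounds there are C(21,3) = 1330 ways to split 18 among 4 stacks.
Subtract solutions that violate a single cap (substitute x_i' = x_i − (cap_i+1)): x_1 ≥ 8 gives C(13,3) = 286; x_2 ≥ 6 gives C(15,3) = 455; x_3 ≥ 9 gives C(12,3) = 220; x_4 ≥ 3 gives C(18,3) = 816. Together 1777.
Add back pairs where two caps are both exceeded: 35 + 4 + 120 + 20 + 220 + 84 = 483.
Subtract triples: 0 + 4 + 0 + 1 = 5.
By inclusion–exclusion the count is 1330 − 1777 + 483 − 5 = 31.

31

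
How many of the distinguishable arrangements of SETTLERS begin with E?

With the first slot taken by E, it remains to arrange the other 7 letters (STTLERS).
Those 7 letters have S appearing twice and T appearing twice, giving (7)!/(2!·2!) = 1260.

1260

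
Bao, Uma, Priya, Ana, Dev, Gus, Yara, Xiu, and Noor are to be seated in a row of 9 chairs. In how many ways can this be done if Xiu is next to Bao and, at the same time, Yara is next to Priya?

Treat {Xiu,Bao} as one block (2 orders) and {Yara,Priya} as another (2 orders).
That leaves 7 units to arrange: 2 × 2 × 7! = 4 × 5040 = 20160.

20160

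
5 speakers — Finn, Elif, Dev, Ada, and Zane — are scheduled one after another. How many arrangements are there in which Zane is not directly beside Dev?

Of the 5! = 120 arrangements, those with Zane and Dev adjacent number 2 × 4! = 48 (treat the pair as a block with 2 internal orders).
So 120 − 48 = 72 arrangements keep them apart.

72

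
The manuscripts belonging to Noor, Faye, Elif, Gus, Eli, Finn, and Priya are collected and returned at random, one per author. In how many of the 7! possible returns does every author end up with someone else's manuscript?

Count assignments avoiding every fixed point. For any j of the 7 authors fixed to their own manuscript, the other 7−j can be arranged in (7−j)! ways.
By inclusion–exclusion this is Σ_{j=0}^{7} (−1)^j C(7,j)·(7−j)!.
Computing: 5040 − 5040 + 2520 − 840 + 210 − 42 + 7 − 1 = 1854.

1854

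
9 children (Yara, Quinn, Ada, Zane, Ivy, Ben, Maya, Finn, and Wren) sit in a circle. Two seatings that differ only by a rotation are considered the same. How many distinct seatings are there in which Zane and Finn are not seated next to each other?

All circular seatings of 9 people number (8)! = 40320.
Those with Zane next to Finn: fuse the pair into one unit and seat 8 units around a circle — 2·(7)! = 10080.
Subtracting, 40320 − 10080 = 30240.

30240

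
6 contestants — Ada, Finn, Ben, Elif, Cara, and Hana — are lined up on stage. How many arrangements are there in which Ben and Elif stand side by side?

Place the 4 others and the Ben-Elif pair as 5 objects in a line; the pair has 2 internal arrangements.
That gives 2 × 5! = 2 × 120 = 240.

240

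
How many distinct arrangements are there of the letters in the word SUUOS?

The 5 letters of SUUOS have repeats: S appearing twice and U appearing twice.
So there are 5! / (2!·2!) = 30 distinguishable arrangements.

30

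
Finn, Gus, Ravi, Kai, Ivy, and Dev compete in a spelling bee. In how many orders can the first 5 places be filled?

720

There are 6 choices for 1st place, 5 for 2nd, and so on down to 2 for position 5.
That gives 6 × 5 × 4 × 3 × 2 = 720.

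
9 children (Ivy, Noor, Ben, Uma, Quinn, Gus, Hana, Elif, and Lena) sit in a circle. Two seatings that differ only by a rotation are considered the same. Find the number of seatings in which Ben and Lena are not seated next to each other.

30240

All circular seatings of 9 people number (8)! = 40320.
Seatings with Ben beside Lena: treat them as a block with 2 internal orders, giving 2 × (7)! = 10080.
Subtracting, 40320 − 10080 = 30240.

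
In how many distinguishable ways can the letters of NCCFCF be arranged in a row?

60

NCCFCF has 6 letters with C appearing 3 times and F appearing twice.
Dividing 6! = 720 by 3!·2! = 12 for the repeated letters gives 60.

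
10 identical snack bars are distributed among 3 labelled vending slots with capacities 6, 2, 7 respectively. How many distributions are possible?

15

By stars and bars, unrestricted non-negative solutions to x_1+…+x_3 = 10 number C(10+2,2) = 66.
Subtract solutions that violate a single cap (substitute x_i' = x_i − (cap_i+1)): x_1 ≥ 7 gives C(5,2) = 10; x_2 ≥ 3 gives C(9,2) = 36; x_3 ≥ 8 gives C(4,2) = 6. Together 52.
Add back pairs where two caps are both exceeded: 1 + 0 + 0 = 1.
By inclusion–exclusion the count is 66 − 52 + 1 = 15.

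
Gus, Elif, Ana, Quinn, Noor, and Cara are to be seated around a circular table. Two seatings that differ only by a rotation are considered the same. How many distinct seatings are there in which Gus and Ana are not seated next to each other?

Without the restriction there are (5)! = 120 seatings.
Those with Gus next to Ana: fuse the pair into one unit and seat 5 units around a circle — 2·(4)! = 48.
Subtracting, 120 − 48 = 72.

72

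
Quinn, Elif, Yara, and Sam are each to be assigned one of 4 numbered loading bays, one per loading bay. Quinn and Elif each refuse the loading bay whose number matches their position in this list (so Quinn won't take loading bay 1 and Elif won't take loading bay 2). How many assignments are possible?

14

Let Aᵢ (for i ∈ {1, 2}) be the placements that put person i in their forbidden loading bay. Any j of these fix j positions, leaving (4−j)! ways to fill the rest, and there are C(2,j) ways to pick which j.
By inclusion–exclusion, the number of valid placements is Σ_{j=0}^{2} (−1)^j C(2,j)·(4−j)!.
Computing: 24 − 12 + 2 = 14.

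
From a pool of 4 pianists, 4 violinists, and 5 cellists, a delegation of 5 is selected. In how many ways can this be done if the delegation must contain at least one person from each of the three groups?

Unrestricted: C(13,5) = 1287 ways to pick any 5 of the 13.
Subtract selections that omit an entire group: no pianists → C(9,5) = 126; no violinists → C(9,5) = 126; no cellists → C(8,5) = 56.
Add back selections omitting two groups (i.e. drawn from a single group): C(4,5) + C(4,5) + C(5,5) = 1.
By inclusion–exclusion: 1287 − 308 + 1 = 980.

980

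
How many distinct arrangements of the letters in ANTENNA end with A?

120

With the last slot taken by A, it remains to arrange the other 6 letters (NTENNA).
Those 6 letters have N appearing 3 times, giving (6)!/(3!) = 120.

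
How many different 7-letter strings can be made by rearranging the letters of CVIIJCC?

420

CVIIJCC has 7 letters with C appearing 3 times and I appearing twice.
So there are 7! / (3!·2!) = 420 distinguishable arrangements.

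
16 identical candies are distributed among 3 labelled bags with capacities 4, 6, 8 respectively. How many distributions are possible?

Ignoring the caps, the number of non-negative solutions to x_1+…+x_3 = 16 is C(18,2) = 153.
Subtract solutions that violate a single cap (substitute x_i' = x_i − (cap_i+1)): x_1 ≥ 5 gives C(13,2) = 78; x_2 ≥ 7 gives C(11,2) = 55; x_3 ≥ 9 gives C(9,2) = 36. Together 169.
Add back pairs where two caps are both exceeded: 15 + 6 + 1 = 22.
By inclusion–exclusion the count is 153 − 169 + 22 = 6.

6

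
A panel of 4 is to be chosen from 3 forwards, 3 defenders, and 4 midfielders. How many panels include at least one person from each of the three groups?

126

Unrestricted: C(10,4) = 210 ways to pick any 4 of the 10.
Selections missing a whole group: no forwards → C(7,4) = 35; no defenders → C(7,4) = 35; no midfielders → C(6,4) = 15.
Add back selections omitting two groups (i.e. drawn from a single group): C(3,4) + C(3,4) + C(4,4) = 1.
By inclusion–exclusion: 210 − 85 + 1 = 126.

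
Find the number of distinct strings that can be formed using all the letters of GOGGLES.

The 7 letters of GOGGLES have repeats: G appearing 3 times.
Dividing 7! = 5040 by 3! = 6 for the repeated letters gives 840.

840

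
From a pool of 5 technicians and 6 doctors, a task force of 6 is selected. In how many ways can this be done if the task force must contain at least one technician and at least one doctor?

461

Total 6-person selections from all 11: C(11,6) = 462.
Subtract selections that omit an entire group: no technicians → C(6,6) = 1; no doctors → C(5,6) = 0.
Both groups omitted at once is impossible, so 462 − 1 = 461.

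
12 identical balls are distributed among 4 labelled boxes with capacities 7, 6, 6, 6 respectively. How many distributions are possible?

By stars and bars, unrestricted non-negative solutions to x_1+…+x_4 = 12 number C(12+3,3) = 455.
Subtract solutions that violate a single cap (substitute x_i' = x_i − (cap_i+1)): x_1 ≥ 8 gives C(7,3) = 35; x_2 ≥ 7 gives C(8,3) = 56; x_3 ≥ 7 gives C(8,3) = 56; x_4 ≥ 7 gives C(8,3) = 56. Together 203.
No two caps can be exceeded simultaneously, so the pair terms are all 0.
By inclusion–exclusion the count is 455 − 203 + 0 = 252.

252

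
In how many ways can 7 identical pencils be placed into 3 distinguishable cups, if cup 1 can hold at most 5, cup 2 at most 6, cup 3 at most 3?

Ignoring the caps, the number of non-negative solutions to x_1+…+x_3 = 7 is C(9,2) = 36.
Subtract solutions that violate a single cap (substitute x_i' = x_i − (cap_i+1)): x_1 ≥ 6 gives C(3,2) = 3; x_2 ≥ 7 gives C(2,2) = 1; x_3 ≥ 4 gives C(5,2) = 10. Together 14.
No two caps can be exceeded simultaneously, so the pair terms are all 0.
By inclusion–exclusion the count is 36 − 14 + 0 = 22.

22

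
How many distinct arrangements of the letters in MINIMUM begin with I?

With the first slot taken by I, it remains to arrange the other 6 letters (MNIMUM).
Those 6 letters have M appearing 3 times, giving (6)!/(3!) = 120.

120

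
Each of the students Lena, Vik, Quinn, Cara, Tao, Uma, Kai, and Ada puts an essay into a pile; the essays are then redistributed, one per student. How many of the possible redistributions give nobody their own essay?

Let Aᵢ be the assignments in which student i gets their own essay. We want the size of the complement of A₁∪…∪A_8.
By inclusion–exclusion this is Σ_{j=0}^{8} (−1)^j C(8,j)·(8−j)!.
Computing: 40320 − 40320 + 20160 − 6720 + 1680 − 336 + 56 − 8 + 1 = 14833.

14833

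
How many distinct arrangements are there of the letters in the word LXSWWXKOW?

LXSWWXKOW has 9 letters with W appearing 3 times and X appearing twice.
Dividing 9! = 362880 by 3!·2! = 12 for the repeated letters gives 30240.

30240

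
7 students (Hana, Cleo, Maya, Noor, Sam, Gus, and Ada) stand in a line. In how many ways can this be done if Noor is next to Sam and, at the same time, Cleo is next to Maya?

Treat {Noor,Sam} as one block (2 orders) and {Cleo,Maya} as another (2 orders).
That leaves 5 units to arrange: 2 × 2 × 5! = 4 × 120 = 480.

480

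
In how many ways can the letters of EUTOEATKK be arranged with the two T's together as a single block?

10080

Treat the 2 copies of T as a single block. The multiset to arrange is then {TT, A, E, E, K, K, O, U}, 8 items in all.
That gives (8)!/(2!·2!) = 10080 arrangements.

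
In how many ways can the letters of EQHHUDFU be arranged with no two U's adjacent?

There are 8!/(2!·2!) = 10080 arrangements of EQHHUDFU in total.
If the two U's are adjacent, glue them into one block, leaving 7 items to arrange: (7)!/(2!) = 2520 ways.
Subtracting, 10080 − 2520 = 7560 arrangements keep the U's apart.

7560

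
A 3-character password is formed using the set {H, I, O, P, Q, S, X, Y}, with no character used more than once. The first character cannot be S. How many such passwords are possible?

294

The first character has 8−1 = 7 choices (anything except S).
The remaining 2 characters are filled from the other 7 symbols without repetition: 7 × 6 = 42.
Total: 7 × 42 = 294.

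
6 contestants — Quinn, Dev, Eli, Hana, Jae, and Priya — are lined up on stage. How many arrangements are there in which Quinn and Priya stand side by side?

240

Glue Quinn and Priya into one block (2 internal orders), leaving 5 units to arrange in a row.
That gives 2 × 5! = 2 × 120 = 240.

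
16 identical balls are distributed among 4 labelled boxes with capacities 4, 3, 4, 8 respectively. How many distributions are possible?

20

Ignoring the caps, the number of non-negative solutions to x_1+…+x_4 = 16 is C(19,3) = 969.
Subtract solutions that violate a single cap (substitute x_i' = x_i − (cap_i+1)): x_1 ≥ 5 gives C(14,3) = 364; x_2 ≥ 4 gives C(15,3) = 455; x_3 ≥ 5 gives C(14,3) = 364; x_4 ≥ 9 gives C(10,3) = 120. Together 1303.
Add back pairs where two caps are both exceeded: 120 + 84 + 10 + 120 + 20 + 10 = 364.
Subtract triples: 10 + 0 + 0 + 0 = 10.
By inclusion–exclusion the count is 969 − 1303 + 364 − 10 = 20.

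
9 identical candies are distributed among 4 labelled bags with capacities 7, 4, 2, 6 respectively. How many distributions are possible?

By stars and bars, unrestricted non-negative solutions to x_1+…+x_4 = 9 number C(9+3,3) = 220.
Subtract solutions that violate a single cap (substitute x_i' = x_i − (cap_i+1)): x_1 ≥ 8 gives C(4,3) = 4; x_2 ≥ 5 gives C(7,3) = 35; x_3 ≥ 3 gives C(9,3) = 84; x_4 ≥ 7 gives C(5,3) = 10. Together 133.
Add back pairs where two caps are both exceeded: 0 + 0 + 0 + 4 + 0 + 0 = 4.
By inclusion–exclusion the count is 220 − 133 + 4 = 91.

91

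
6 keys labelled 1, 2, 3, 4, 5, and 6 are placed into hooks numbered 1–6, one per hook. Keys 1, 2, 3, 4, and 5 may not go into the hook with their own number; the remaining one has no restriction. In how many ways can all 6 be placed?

Let Aᵢ (for 1 ≤ i ≤ 5) be the placements that put key i in its forbidden hook. Any j of these fix j positions, leaving (6−j)! ways to fill the rest, and there are C(5,j) ways to pick which j.
By inclusion–exclusion, the number of valid placements is Σ_{j=0}^{5} (−1)^j C(5,j)·(6−j)!.
Computing: 720 − 600 + 240 − 60 + 10 − 1 = 309.

309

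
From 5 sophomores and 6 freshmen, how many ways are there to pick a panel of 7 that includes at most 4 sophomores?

Split by how many sophomores are chosen (0 through 4).
Sum: C(5,0)·C(6,7) + C(5,1)·C(6,6) + C(5,2)·C(6,5) + C(5,3)·C(6,4) + C(5,4)·C(6,3) = 0 + 5 + 60 + 150 + 100 = 315.

315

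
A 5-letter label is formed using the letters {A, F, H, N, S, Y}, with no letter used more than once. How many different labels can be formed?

Choose and order 5 of the 6 symbols: the first letter has 6 options, the next 5, and so on down to 2.
6 × 5 × 4 × 3 × 2 = 720.

720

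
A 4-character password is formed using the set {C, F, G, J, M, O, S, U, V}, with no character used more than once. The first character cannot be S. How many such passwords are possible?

The first character has 9−1 = 8 choices (anything except S).
The remaining 3 characters are filled from the other 8 symbols without repetition: 8 × 7 × 6 = 336.
Total: 8 × 336 = 2688.

2688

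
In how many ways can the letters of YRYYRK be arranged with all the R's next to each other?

Treat the 2 copies of R as a single block. The multiset to arrange is then {RR, K, Y, Y, Y}, 5 items in all.
That gives (5)!/(3!) = 20 arrangements.

20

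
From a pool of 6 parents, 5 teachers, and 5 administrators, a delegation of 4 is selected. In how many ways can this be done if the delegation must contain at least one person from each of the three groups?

Unrestricted: C(16,4) = 1820 ways to pick any 4 of the 16.
Selections missing a whole group: no parents → C(10,4) = 210; no teachers → C(11,4) = 330; no administrators → C(11,4) = 330.
Add back selections omitting two groups (i.e. drawn from a single group): C(6,4) + C(5,4) + C(5,4) = 25.
By inclusion–exclusion: 1820 − 870 + 25 = 975.

975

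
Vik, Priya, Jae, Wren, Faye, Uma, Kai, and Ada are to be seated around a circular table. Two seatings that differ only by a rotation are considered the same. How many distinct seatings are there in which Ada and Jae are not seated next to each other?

Without the restriction there are (7)! = 5040 seatings.
Seatings with Ada beside Jae: treat them as a block with 2 internal orders, giving 2 × (6)! = 1440.
Subtracting, 5040 − 1440 = 3600.

3600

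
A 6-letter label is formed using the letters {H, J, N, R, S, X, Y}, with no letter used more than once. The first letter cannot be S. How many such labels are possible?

4320

The first letter has 7−1 = 6 choices (anything except S).
The remaining 5 letters are filled from the other 6 symbols without repetition: 6 × 5 × 4 × 3 × 2 = 720.
Total: 6 × 720 = 4320.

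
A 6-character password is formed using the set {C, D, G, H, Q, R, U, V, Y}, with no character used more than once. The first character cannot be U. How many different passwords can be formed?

The first character has 9−1 = 8 choices (anything except U).
The remaining 5 characters are filled from the other 8 symbols without repetition: 8 × 7 × 6 × 5 × 4 = 6720.
Total: 8 × 6720 = 53760.

53760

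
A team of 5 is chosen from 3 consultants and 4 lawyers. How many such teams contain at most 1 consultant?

3

Split by how many consultants are chosen (0 through 1).
Sum: C(3,0)·C(4,5) + C(3,1)·C(4,4) = 0 + 3 = 3.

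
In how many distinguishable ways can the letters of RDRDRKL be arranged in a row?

420

The 7 letters of RDRDRKL have repeats: D appearing twice and R appearing 3 times.
The number of distinct arrangements is 7!/(3!·2!) = 5040/12 = 420.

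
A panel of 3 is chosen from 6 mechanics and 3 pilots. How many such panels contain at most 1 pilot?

65

Split by how many pilots are chosen (0 through 1).
Sum: C(3,0)·C(6,3) + C(3,1)·C(6,2) = 20 + 45 = 65.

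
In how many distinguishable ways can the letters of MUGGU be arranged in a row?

The 5 letters of MUGGU have repeats: G appearing twice and U appearing twice.
The number of distinct arrangements is 5!/(2!·2!) = 120/4 = 30.

30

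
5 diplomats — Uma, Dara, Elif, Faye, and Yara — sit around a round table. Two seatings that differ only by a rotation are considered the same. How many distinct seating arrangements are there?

24

Seat Uma anywhere (absorbing the rotational symmetry), then permute the other 4: (4)! = 24.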